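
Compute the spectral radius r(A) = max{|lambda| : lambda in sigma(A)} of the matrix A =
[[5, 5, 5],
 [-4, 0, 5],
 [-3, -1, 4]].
r(A) ≈ 7.2327

The eigenvalues of A are the roots of its characteristic polynomial. With M = A (coefficients from the trace, the sum of principal 2x2 minors, and det A):
  p(λ) = det(λ I - M) = λ^3 - 9λ^2 + 60λ - 50.
No integer candidate from the rational root theorem (±divisors of 50) is a root, so the roots are irrational. The cubic discriminant is Δ = -299700 < 0, so there is one real root and a complex-conjugate pair. p(0) = -50 and p(1) = 2 have opposite signs, so a root lies in (0, 1); Newton's method refines it to λ ≈ 0.9558. Dividing out (λ - (0.9558)) leaves approximately λ^2 - 8.0442λ + 52.3112. For λ^2 - 8.0442λ + 52.3112 the discriminant is -144.536. It is negative, so the remaining roots are the complex-conjugate pair λ ≈ 4.0221 ± 6.0112i. Their product equals the constant term, so |λ|^2 ≈ 52.3112 and |λ| ≈ 7.2327.
Thus the eigenvalues (to 4 decimals) are 0.9558 (modulus 0.9558); 4.0221 ± 6.0112i (modulus 7.2327). The spectral radius is the largest modulus: r(A) ≈ 7.2327. (Cross-check: r(A) ≤ ||A||_2 ≈ 8.7535; equality holds whenever A is normal, though it can also hold for some non-normal A.)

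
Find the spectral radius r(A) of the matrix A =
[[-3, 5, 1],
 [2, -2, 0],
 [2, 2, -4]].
r(A) = 6

The eigenvalues of A are the roots of its characteristic polynomial. With M = A (coefficients from the trace, the sum of principal 2x2 minors, and det A):
  p(λ) = det(λ I - M) = λ^3 + 9λ^2 + 14λ - 24.
By the rational root theorem any rational root is an integer divisor of 24. Testing λ = -6: p(-6) = -216 + 324 - 84 - 24 = 0, so λ = -6 is a root. Dividing out (λ + 6) leaves p(λ) = (λ + 6)(λ^2 + 3λ - 4). For λ^2 + 3λ - 4 the discriminant is 25. It is a perfect square (5^2), so the roots are rational: λ = (-3 ± 5)/2 = 1, -4.
Thus the eigenvalues (to 4 decimals) are 1 (modulus 1); -4 (modulus 4); -6 (modulus 6). The spectral radius is the largest modulus: r(A) = 6. (Cross-check: r(A) ≤ ||A||_2 ≈ 6.5142; equality holds whenever A is normal, though it can also hold for some non-normal A.)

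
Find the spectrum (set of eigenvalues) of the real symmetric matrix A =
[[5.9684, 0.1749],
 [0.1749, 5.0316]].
sigma(A) ≈ {5, 6}

A is real symmetric, so its spectrum consists of real eigenvalues. Expanding the characteristic polynomial of the displayed matrix gives
  det(λ I - A) = p(λ) = λ^2 + (-11)λ + (30).
Solving p(λ) = 0 yields eigenvalues ≈ 5, 6. (A is shown rounded to 4 decimals, so these recover the underlying integer eigenvalues to within that precision.)
Verification: the trace of A = 11 equals the sum of eigenvalues 11, and det(A) ≈ 30.0000 matches the eigenvalue product 30.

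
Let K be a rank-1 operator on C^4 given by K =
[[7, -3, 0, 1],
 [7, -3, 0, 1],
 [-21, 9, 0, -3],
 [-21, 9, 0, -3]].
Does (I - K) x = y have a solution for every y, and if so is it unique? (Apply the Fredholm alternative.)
(I - K) is singular (det(I - K) = 0, i.e. 1 ∈ sigma(K)). (I - K) x = y is solvable iff y ⊥ ker((I - K)^*) = span{(7, -3, 0, 1)}, i.e. iff 7y_1 - 3y_2 + y_4 = 0. When solvable, the solutions are x = y + c·(1, 1, -3, -3), c arbitrary (ker(I - K) = span{(1, 1, -3, -3)}, dimension 1).

K has rank 1, so it is an outer product K = u v^T: every row of K is a multiple of one row vector. Reading off the entries, u = (1, 1, -3, -3) and v = (7, -3, 0, 1) (row i of K equals u_i·v^T). A rank-one matrix u v^T satisfies K u = u (v·u) and kills the (3)-dimensional subspace v^⊥, so its characteristic polynomial is lambda^3 (lambda - v·u) with v·u = tr K = 1. Hence the eigenvalues of I - K are 1 (multiplicity 3) and 1 - (1) = 0, so det(I - K) = 0. (Direct check: I - K =
[[-6, 3, 0, -1],
 [-7, 4, 0, -1],
 [21, -9, 1, 3],
 [21, -9, 0, 4]]
has determinant 0.) So 1 is an eigenvalue of K and (I - K) is not invertible. The finite-dimensional Fredholm alternative says: either (I - K) is invertible, or ker(I - K) ≠ {0} and then range(I - K) = ker((I - K)^*)^⊥, with dim ker(I - K) = dim ker((I - K)^*). We are in the second case, so we need both kernels. Kernel of I - K: (I - K) u = u - u (v·u) = u - u = 0, so ker(I - K) = span{u} = span{(1, 1, -3, -3)} (it is exactly 1-dimensional because rank(I - K) = 3). Kernel of the adjoint: K is real, so (I - K)^* = I - K^T = I - v u^T, and (I - v u^T) v = v - v (u·v) = 0; hence ker((I - K)^*) = span{v} = span{(7, -3, 0, 1)}. Therefore (I - K) x = y is solvable iff <y, v> = 0, i.e. iff 7y_1 - 3y_2 + y_4 = 0. When this holds, K y = u (v·y) = 0, so (I - K) y = y and x = y is a particular solution; the full solution set is the line x = y + c·u = y + c·(1, 1, -3, -3), c ∈ C.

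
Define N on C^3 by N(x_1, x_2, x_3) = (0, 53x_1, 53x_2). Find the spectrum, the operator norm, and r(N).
sigma(N) = {0}; ||N|| = 53; r(N) = 0. (N is nilpotent with N^3 = 0.)

On C^3, N is a strictly lower-triangular matrix with 53 on the subdiagonal and zeros elsewhere, so its characteristic polynomial is lambda^3 and every eigenvalue is 0: sigma(N) = {0}. For the operator norm, N e_i = 53e_{i+1} for i = 1, ..., 2 and N e_3 = 0, so the singular values of N are 53 (with multiplicity 2) and 0; hence ||N|| = 53. The spectral radius r(N) = max|lambda| = 0. Note ||N|| > r(N) — characteristic of non-normal nilpotent operators. Indeed N^3 = 0.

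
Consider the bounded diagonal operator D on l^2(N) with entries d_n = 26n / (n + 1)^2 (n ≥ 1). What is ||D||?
||D|| = 13/2 (attained at n = 1)

For D diagonal, ||D|| = sup_n |d_n|. Treat f(x) = 26x / (x + 1)^2 for real x > 0. By the quotient rule, f'(x) = 26(1 - x)/(x + 1)^3, which is positive for x < 1 and negative for x > 1. So f has a unique maximum at x = 1, and since 1 is a positive integer, the supremum over n ≥ 1 is attained at n = 1: d_1 = 26·1/(1 + 1)^2 = 26·1/4 = 13/2. Hence ||D|| = 13/2.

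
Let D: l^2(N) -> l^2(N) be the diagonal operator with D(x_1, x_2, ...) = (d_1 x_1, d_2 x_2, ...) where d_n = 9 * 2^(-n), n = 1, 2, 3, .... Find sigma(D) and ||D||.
sigma(D) = {9 * 2^(-n) : n ≥ 1} ∪ {0}; ||D|| = 9/2

A bounded diagonal operator on l^2 with diagonal entries d_n has spectrum equal to the closure of {d_n : n ≥ 1}: every d_n is an eigenvalue (with eigenvector e_n), so {d_n} ⊂ sigma(D); the spectrum is closed, so its closure is too; and for lambda not in the closure, (D - lambda I) has bounded inverse (the diagonal entries 1/(d_n - lambda) are bounded). For our sequence d_n = 9 * 2^(-n), n = 1, 2, 3, ...:
  - {d_n} = {9 * 2^(-n) : n ≥ 1}; the only limit point is 0
  - closure = {9 * 2^(-n) : n ≥ 1} ∪ {0}
For the norm: a diagonal operator has ||D|| = sup_n |d_n|. Here d_n = 9 * 2^(-n) is positive and decreasing, so sup_n |d_n| = d_1 = 9/2. So ||D|| = 9/2.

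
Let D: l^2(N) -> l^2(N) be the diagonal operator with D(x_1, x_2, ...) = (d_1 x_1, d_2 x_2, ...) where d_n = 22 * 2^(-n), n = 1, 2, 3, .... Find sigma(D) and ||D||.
sigma(D) = {22 * 2^(-n) : n ≥ 1} ∪ {0}; ||D|| = 11

A bounded diagonal operator on l^2 with diagonal entries d_n has spectrum equal to the closure of {d_n : n ≥ 1}: every d_n is an eigenvalue (with eigenvector e_n), so {d_n} ⊂ sigma(D); the spectrum is closed, so its closure is too; and for lambda not in the closure, (D - lambda I) has bounded inverse (the diagonal entries 1/(d_n - lambda) are bounded). For our sequence d_n = 22 * 2^(-n), n = 1, 2, 3, ...:
  - {d_n} = {22 * 2^(-n) : n ≥ 1}; the only limit point is 0
  - closure = {22 * 2^(-n) : n ≥ 1} ∪ {0}
For the norm: a diagonal operator has ||D|| = sup_n |d_n|. Here d_n = 22 * 2^(-n) is positive and decreasing, so sup_n |d_n| = d_1 = 22/2 = 11. So ||D|| = 11.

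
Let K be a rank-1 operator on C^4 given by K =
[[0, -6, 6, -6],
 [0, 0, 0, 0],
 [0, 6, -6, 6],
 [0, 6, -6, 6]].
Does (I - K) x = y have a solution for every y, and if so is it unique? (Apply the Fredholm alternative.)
(I - K) is invertible (det(I - K) = 1 ≠ 0), so for every y in C^4 the equation (I - K) x = y has a unique solution.

K has rank 1, so it is an outer product K = u v^T: every row of K is a multiple of one row vector. Reading off the entries, u = (-2, 0, 2, 2) and v = (0, 3, -3, 3) (row i of K equals u_i·v^T). A rank-one matrix u v^T satisfies K u = u (v·u) and kills the (3)-dimensional subspace v^⊥, so its characteristic polynomial is lambda^3 (lambda - v·u) with v·u = tr K = 0. Hence the eigenvalues of I - K are 1 (multiplicity 3) and 1 - (0) = 1, so det(I - K) = 1. (Direct check: I - K =
[[1, 6, -6, 6],
 [0, 1, 0, 0],
 [0, -6, 7, -6],
 [0, -6, 6, -5]]
has determinant 1.) The finite-dimensional Fredholm alternative says: either (I - K) is invertible, or ker(I - K) ≠ {0} and then range(I - K) = ker((I - K)^*)^⊥, with dim ker(I - K) = dim ker((I - K)^*). Since det(I - K) ≠ 0, 1 is not an eigenvalue of K and ker(I - K) = {0}, so we are in the first case: for every y there is a unique x = (I - K)^(-1) y. Explicitly, by the Sherman–Morrison formula, (I - u v^T)^(-1) = I + u v^T/(1 - v·u), i.e. (I - K)^(-1) = I + K.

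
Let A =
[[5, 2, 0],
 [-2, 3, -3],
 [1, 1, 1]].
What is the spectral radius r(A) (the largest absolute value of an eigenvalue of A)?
r(A) ≈ 4.339

The eigenvalues of A are the roots of its characteristic polynomial. With M = A (coefficients from the trace, the sum of principal 2x2 minors, and det A):
  p(λ) = det(λ I - M) = λ^3 - 9λ^2 + 30λ - 28.
No integer candidate from the rational root theorem (±divisors of 28) is a root, so the roots are irrational. The cubic discriminant is Δ = -1836 < 0, so there is one real root and a complex-conjugate pair. p(1) = -6 and p(2) = 4 have opposite signs, so a root lies in (1, 2); Newton's method refines it to λ ≈ 1.4873. Dividing out (λ - (1.4873)) leaves approximately λ^2 - 7.5127λ + 18.8266. For λ^2 - 7.5127λ + 18.8266 the discriminant is -18.8652. It is negative, so the remaining roots are the complex-conjugate pair λ ≈ 3.7564 ± 2.1717i. Their product equals the constant term, so |λ|^2 ≈ 18.8266 and |λ| ≈ 4.339.
Thus the eigenvalues (to 4 decimals) are 1.4873 (modulus 1.4873); 3.7564 ± 2.1717i (modulus 4.339). The spectral radius is the largest modulus: r(A) ≈ 4.339. (Cross-check: r(A) ≤ ||A||_2 ≈ 5.7074; equality holds whenever A is normal, though it can also hold for some non-normal A.)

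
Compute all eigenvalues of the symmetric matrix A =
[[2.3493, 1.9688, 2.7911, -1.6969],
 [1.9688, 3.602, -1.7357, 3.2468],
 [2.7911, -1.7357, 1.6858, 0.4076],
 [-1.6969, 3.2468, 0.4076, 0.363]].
sigma(A) ≈ {-4, 1, 5, 6}

A is real symmetric, so its spectrum consists of real eigenvalues. Expanding the characteristic polynomial of the displayed matrix gives
  det(λ I - A) = p(λ) = λ^4 + (-8)λ^3 + (-7)λ^2 + (133.9984)λ + (-119.9978).
Solving p(λ) = 0 yields eigenvalues ≈ -4, 1, 5, 6. (A is shown rounded to 4 decimals, so these recover the underlying integer eigenvalues to within that precision.)
Verification: the trace of A = 8 equals the sum of eigenvalues 8, and det(A) ≈ -119.9978 matches the eigenvalue product -120.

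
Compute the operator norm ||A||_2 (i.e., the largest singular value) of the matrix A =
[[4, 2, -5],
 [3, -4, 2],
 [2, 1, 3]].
||A||_2 ≈ 6.9718 (= sqrt(largest eigenvalue of A^T A))

||A||_2 = sigma_max(A) = sqrt(lambda_max(A^T A)). Form the symmetric matrix M = A^T A =
[[29, -2, -8],
 [-2, 21, -15],
 [-8, -15, 38]].
Its characteristic polynomial (trace, sum of principal 2x2 minors, determinant of M give the coefficients) is
  p(λ) = det(λ I - M) = λ^3 - 88λ^2 + 2216λ - 14641.
No integer candidate from the rational root theorem (±divisors of 14641) is a root, so the roots are irrational. The cubic discriminant is Δ = 194667589 > 0, so there are three distinct real roots. p(10) = -281 and p(11) = 418 have opposite signs, so a root lies in (10, 11); Newton's method refines it to λ ≈ 10.3829. p(29) = 4 and p(30) = -361 have opposite signs, so a root lies in (29, 30); Newton's method refines it to λ ≈ 29.011. p(48) = -433 and p(49) = 304 have opposite signs, so a root lies in (48, 49); Newton's method refines it to λ ≈ 48.6062. Check (Vieta): the three roots sum to 88, matching tr M = 88.
So the eigenvalues of A^T A are ≈ 10.3829, 29.011, 48.6062 (all ≥ 0, as they must be for A^T A). The largest is λ_max ≈ 48.6062, hence ||A||_2 = sqrt(λ_max) ≈ 6.9718.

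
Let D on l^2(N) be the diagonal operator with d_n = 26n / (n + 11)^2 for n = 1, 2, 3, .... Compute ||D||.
||D|| = 13/22 (attained at n = 11)

For D diagonal, ||D|| = sup_n |d_n|. Treat f(x) = 26x / (x + 11)^2 for real x > 0. By the quotient rule, f'(x) = 26(11 - x)/(x + 11)^3, which is positive for x < 11 and negative for x > 11. So f has a unique maximum at x = 11, and since 11 is a positive integer, the supremum over n ≥ 1 is attained at n = 11: d_11 = 26·11/(11 + 11)^2 = 26·11/484 = 13/22. Hence ||D|| = 13/22.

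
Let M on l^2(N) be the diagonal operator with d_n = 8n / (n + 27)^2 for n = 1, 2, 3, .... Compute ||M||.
||M|| = 2/27 (attained at n = 27)

For M diagonal, ||M|| = sup_n |d_n|. Treat f(x) = 8x / (x + 27)^2 for real x > 0. By the quotient rule, f'(x) = 8(27 - x)/(x + 27)^3, which is positive for x < 27 and negative for x > 27. So f has a unique maximum at x = 27, and since 27 is a positive integer, the supremum over n ≥ 1 is attained at n = 27: d_27 = 8·27/(27 + 27)^2 = 8·27/2916 = 2/27. Hence ||M|| = 2/27.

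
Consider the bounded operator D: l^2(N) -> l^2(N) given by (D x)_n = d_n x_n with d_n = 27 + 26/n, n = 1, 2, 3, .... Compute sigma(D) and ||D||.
sigma(D) = {27 + 26/n : n ≥ 1} ∪ {27}; ||D|| = 53

A bounded diagonal operator on l^2 with diagonal entries d_n has spectrum equal to the closure of {d_n : n ≥ 1}: every d_n is an eigenvalue (with eigenvector e_n), so {d_n} ⊂ sigma(D); the spectrum is closed, so its closure is too; and for lambda not in the closure, (D - lambda I) has bounded inverse (the diagonal entries 1/(d_n - lambda) are bounded). For our sequence d_n = 27 + 26/n, n = 1, 2, 3, ...:
  - {d_n} = {27 + 26/n : n ≥ 1}; the only limit point is 27
  - closure = {27 + 26/n : n ≥ 1} ∪ {27}
For the norm: a diagonal operator has ||D|| = sup_n |d_n|. Here d_n = 27 + 26/n is positive and decreasing, so sup_n |d_n| = d_1 = 27 + 26 = 53. So ||D|| = 53.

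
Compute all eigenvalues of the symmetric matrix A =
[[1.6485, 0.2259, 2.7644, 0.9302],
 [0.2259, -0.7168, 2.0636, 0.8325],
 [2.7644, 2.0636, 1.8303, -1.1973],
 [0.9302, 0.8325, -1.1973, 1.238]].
sigma(A) ≈ {-3, 0, 2, 5}

A is real symmetric, so its spectrum consists of real eigenvalues. Expanding the characteristic polynomial of the displayed matrix gives
  det(λ I - A) = p(λ) = λ^4 + (-4)λ^3 + (-11)λ^2 + (30)λ + (0).
Solving p(λ) = 0 yields eigenvalues ≈ -3, 0, 2, 5. (A is shown rounded to 4 decimals, so these recover the underlying integer eigenvalues to within that precision.)
Verification: the trace of A = 4 equals the sum of eigenvalues 4, and det(A) ≈ 0.0009 matches the eigenvalue product 0.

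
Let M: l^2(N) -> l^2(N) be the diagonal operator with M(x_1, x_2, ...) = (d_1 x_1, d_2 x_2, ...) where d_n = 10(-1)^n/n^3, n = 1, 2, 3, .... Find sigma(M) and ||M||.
sigma(M) = {10(-1)^n/n^3 : n ≥ 1} ∪ {0}; ||M|| = 10

A bounded diagonal operator on l^2 with diagonal entries d_n has spectrum equal to the closure of {d_n : n ≥ 1}: every d_n is an eigenvalue (with eigenvector e_n), so {d_n} ⊂ sigma(M); the spectrum is closed, so its closure is too; and for lambda not in the closure, (M - lambda I) has bounded inverse (the diagonal entries 1/(d_n - lambda) are bounded). For our sequence d_n = 10(-1)^n/n^3, n = 1, 2, 3, ...:
  - {d_n} = {10(-1)^n/n^3 : n ≥ 1}; the only limit point is 0
  - closure = {10(-1)^n/n^3 : n ≥ 1} ∪ {0}
For the norm: a diagonal operator has ||M|| = sup_n |d_n|. Here |d_n| = 10/n^3 is decreasing, so sup_n |d_n| = |d_1| = 10. So ||M|| = 10.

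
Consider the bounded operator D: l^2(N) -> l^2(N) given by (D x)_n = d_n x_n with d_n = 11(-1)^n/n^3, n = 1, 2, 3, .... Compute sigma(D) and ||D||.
sigma(D) = {11(-1)^n/n^3 : n ≥ 1} ∪ {0}; ||D|| = 11

A bounded diagonal operator on l^2 with diagonal entries d_n has spectrum equal to the closure of {d_n : n ≥ 1}: every d_n is an eigenvalue (with eigenvector e_n), so {d_n} ⊂ sigma(D); the spectrum is closed, so its closure is too; and for lambda not in the closure, (D - lambda I) has bounded inverse (the diagonal entries 1/(d_n - lambda) are bounded). For our sequence d_n = 11(-1)^n/n^3, n = 1, 2, 3, ...:
  - {d_n} = {11(-1)^n/n^3 : n ≥ 1}; the only limit point is 0
  - closure = {11(-1)^n/n^3 : n ≥ 1} ∪ {0}
For the norm: a diagonal operator has ||D|| = sup_n |d_n|. Here |d_n| = 11/n^3 is decreasing, so sup_n |d_n| = |d_1| = 11. So ||D|| = 11.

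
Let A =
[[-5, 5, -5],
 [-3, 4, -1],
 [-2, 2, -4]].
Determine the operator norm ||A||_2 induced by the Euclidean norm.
||A||_2 ≈ 10.8532 (= sqrt(largest eigenvalue of A^T A))

||A||_2 = sigma_max(A) = sqrt(lambda_max(A^T A)). Form the symmetric matrix M = A^T A =
[[38, -41, 36],
 [-41, 45, -37],
 [36, -37, 42]].
Its characteristic polynomial (trace, sum of principal 2x2 minors, determinant of M give the coefficients) is
  p(λ) = det(λ I - M) = λ^3 - 125λ^2 + 850λ - 100.
No integer candidate from the rational root theorem (±divisors of 100) is a root, so the roots are irrational. The cubic discriminant is Δ = 8242292500 > 0, so there are three distinct real roots. p(0) = -100 and p(1) = 626 have opposite signs, so a root lies in (0, 1); Newton's method refines it to λ ≈ 0.1198. p(7) = 68 and p(8) = -788 have opposite signs, so a root lies in (7, 8); Newton's method refines it to λ ≈ 7.0892. p(117) = -10162 and p(118) = 2732 have opposite signs, so a root lies in (117, 118); Newton's method refines it to λ ≈ 117.791. Check (Vieta): the three roots sum to 125, matching tr M = 125.
So the eigenvalues of A^T A are ≈ 0.1198, 7.0892, 117.791 (all ≥ 0, as they must be for A^T A). The largest is λ_max ≈ 117.791, hence ||A||_2 = sqrt(λ_max) ≈ 10.8532.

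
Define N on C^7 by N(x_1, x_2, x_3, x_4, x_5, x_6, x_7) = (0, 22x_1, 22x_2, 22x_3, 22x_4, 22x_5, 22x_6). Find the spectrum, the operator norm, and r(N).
sigma(N) = {0}; ||N|| = 22; r(N) = 0. (N is nilpotent with N^7 = 0.)

On C^7, N is a strictly lower-triangular matrix with 22 on the subdiagonal and zeros elsewhere, so its characteristic polynomial is lambda^7 and every eigenvalue is 0: sigma(N) = {0}. For the operator norm, N e_i = 22e_{i+1} for i = 1, ..., 6 and N e_7 = 0, so the singular values of N are 22 (with multiplicity 6) and 0; hence ||N|| = 22. The spectral radius r(N) = max|lambda| = 0. Note ||N|| > r(N) — characteristic of non-normal nilpotent operators. Indeed N^7 = 0.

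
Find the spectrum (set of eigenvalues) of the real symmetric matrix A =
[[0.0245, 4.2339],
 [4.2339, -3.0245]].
sigma(A) ≈ {-6, 3}

A is real symmetric, so its spectrum consists of real eigenvalues. Expanding the characteristic polynomial of the displayed matrix gives
  det(λ I - A) = p(λ) = λ^2 + (3)λ + (-18).
Solving p(λ) = 0 yields eigenvalues ≈ -6, 3. (A is shown rounded to 4 decimals, so these recover the underlying integer eigenvalues to within that precision.)
Verification: the trace of A = -3 equals the sum of eigenvalues -3, and det(A) ≈ -18.0000 matches the eigenvalue product -18.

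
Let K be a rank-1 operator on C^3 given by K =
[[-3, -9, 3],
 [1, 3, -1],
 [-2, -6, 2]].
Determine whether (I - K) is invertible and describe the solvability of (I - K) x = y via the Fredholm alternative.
(I - K) is invertible (det(I - K) = -1 ≠ 0), so for every y in C^3 the equation (I - K) x = y has a unique solution.

K has rank 1, so it is an outer product K = u v^T: every row of K is a multiple of one row vector. Reading off the entries, u = (3, -1, 2) and v = (-1, -3, 1) (row i of K equals u_i·v^T). A rank-one matrix u v^T satisfies K u = u (v·u) and kills the (2)-dimensional subspace v^⊥, so its characteristic polynomial is lambda^2 (lambda - v·u) with v·u = tr K = 2. Hence the eigenvalues of I - K are 1 (multiplicity 2) and 1 - (2) = -1, so det(I - K) = -1. (Direct check: I - K =
[[4, 9, -3],
 [-1, -2, 1],
 [2, 6, -1]]
has determinant -1.) The finite-dimensional Fredholm alternative says: either (I - K) is invertible, or ker(I - K) ≠ {0} and then range(I - K) = ker((I - K)^*)^⊥, with dim ker(I - K) = dim ker((I - K)^*). Since det(I - K) ≠ 0, 1 is not an eigenvalue of K and ker(I - K) = {0}, so we are in the first case: for every y there is a unique x = (I - K)^(-1) y. Explicitly, by the Sherman–Morrison formula, (I - u v^T)^(-1) = I + u v^T/(1 - v·u), i.e. (I - K)^(-1) = I - K.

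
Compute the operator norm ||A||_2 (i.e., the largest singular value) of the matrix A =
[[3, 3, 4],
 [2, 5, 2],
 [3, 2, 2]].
||A||_2 ≈ 8.8177 (= sqrt(largest eigenvalue of A^T A))

||A||_2 = sigma_max(A) = sqrt(lambda_max(A^T A)). Form the symmetric matrix M = A^T A =
[[22, 25, 22],
 [25, 38, 26],
 [22, 26, 24]].
Its characteristic polynomial (trace, sum of principal 2x2 minors, determinant of M give the coefficients) is
  p(λ) = det(λ I - M) = λ^3 - 84λ^2 + 491λ - 400.
No integer candidate from the rational root theorem (±divisors of 400) is a root, so the roots are irrational. The cubic discriminant is Δ = 571894852 > 0, so there are three distinct real roots. p(0) = -400 and p(1) = 8 have opposite signs, so a root lies in (0, 1); Newton's method refines it to λ ≈ 0.9756. p(5) = 80 and p(6) = -262 have opposite signs, so a root lies in (5, 6); Newton's method refines it to λ ≈ 5.2732. p(77) = -4096 and p(78) = 1394 have opposite signs, so a root lies in (77, 78); Newton's method refines it to λ ≈ 77.7511. Check (Vieta): the three roots sum to 84, matching tr M = 84.
So the eigenvalues of A^T A are ≈ 0.9756, 5.2732, 77.7511 (all ≥ 0, as they must be for A^T A). The largest is λ_max ≈ 77.7511, hence ||A||_2 = sqrt(λ_max) ≈ 8.8177.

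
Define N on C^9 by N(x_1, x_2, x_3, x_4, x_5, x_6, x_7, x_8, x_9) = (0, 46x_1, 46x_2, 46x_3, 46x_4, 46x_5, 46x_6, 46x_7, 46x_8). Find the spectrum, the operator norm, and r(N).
sigma(N) = {0}; ||N|| = 46; r(N) = 0. (N is nilpotent with N^9 = 0.)

On C^9, N is a strictly lower-triangular matrix with 46 on the subdiagonal and zeros elsewhere, so its characteristic polynomial is lambda^9 and every eigenvalue is 0: sigma(N) = {0}. For the operator norm, N e_i = 46e_{i+1} for i = 1, ..., 8 and N e_9 = 0, so the singular values of N are 46 (with multiplicity 8) and 0; hence ||N|| = 46. The spectral radius r(N) = max|lambda| = 0. Note ||N|| > r(N) — characteristic of non-normal nilpotent operators. Indeed N^9 = 0.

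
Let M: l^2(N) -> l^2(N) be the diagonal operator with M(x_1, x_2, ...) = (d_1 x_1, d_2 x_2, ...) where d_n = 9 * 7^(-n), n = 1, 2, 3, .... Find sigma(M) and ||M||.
sigma(M) = {9 * 7^(-n) : n ≥ 1} ∪ {0}; ||M|| = 9/7

A bounded diagonal operator on l^2 with diagonal entries d_n has spectrum equal to the closure of {d_n : n ≥ 1}: every d_n is an eigenvalue (with eigenvector e_n), so {d_n} ⊂ sigma(M); the spectrum is closed, so its closure is too; and for lambda not in the closure, (M - lambda I) has bounded inverse (the diagonal entries 1/(d_n - lambda) are bounded). For our sequence d_n = 9 * 7^(-n), n = 1, 2, 3, ...:
  - {d_n} = {9 * 7^(-n) : n ≥ 1}; the only limit point is 0
  - closure = {9 * 7^(-n) : n ≥ 1} ∪ {0}
For the norm: a diagonal operator has ||M|| = sup_n |d_n|. Here d_n = 9 * 7^(-n) is positive and decreasing, so sup_n |d_n| = d_1 = 9/7. So ||M|| = 9/7.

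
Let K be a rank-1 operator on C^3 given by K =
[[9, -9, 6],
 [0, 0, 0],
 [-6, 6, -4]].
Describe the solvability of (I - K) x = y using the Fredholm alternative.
(I - K) is invertible (det(I - K) = -4 ≠ 0), so for every y in C^3 the equation (I - K) x = y has a unique solution.

K has rank 1, so it is an outer product K = u v^T: every row of K is a multiple of one row vector. Reading off the entries, u = (3, 0, -2) and v = (3, -3, 2) (row i of K equals u_i·v^T). A rank-one matrix u v^T satisfies K u = u (v·u) and kills the (2)-dimensional subspace v^⊥, so its characteristic polynomial is lambda^2 (lambda - v·u) with v·u = tr K = 5. Hence the eigenvalues of I - K are 1 (multiplicity 2) and 1 - (5) = -4, so det(I - K) = -4. (Direct check: I - K =
[[-8, 9, -6],
 [0, 1, 0],
 [6, -6, 5]]
has determinant -4.) The finite-dimensional Fredholm alternative says: either (I - K) is invertible, or ker(I - K) ≠ {0} and then range(I - K) = ker((I - K)^*)^⊥, with dim ker(I - K) = dim ker((I - K)^*). Since det(I - K) ≠ 0, 1 is not an eigenvalue of K and ker(I - K) = {0}, so we are in the first case: for every y there is a unique x = (I - K)^(-1) y. Explicitly, by the Sherman–Morrison formula, (I - u v^T)^(-1) = I + u v^T/(1 - v·u), i.e. (I - K)^(-1) = I + K/(-4).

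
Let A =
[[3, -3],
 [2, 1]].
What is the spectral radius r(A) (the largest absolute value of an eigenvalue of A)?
r(A) = 3

The eigenvalues of A are the roots of its characteristic polynomial. With M = A (coefficients from the trace and determinant):
  p(λ) = det(λ I - M) = λ^2 - 4λ + 9.
For λ^2 - 4λ + 9 the discriminant is -20. It is negative, so the roots are the complex-conjugate pair λ = 2 ± (sqrt(20)/2) i ≈ 2 ± 2.2361i. For a conjugate pair the product of the roots equals the constant term, so |λ|^2 = 9 and |λ| = sqrt(9) = 3.
Thus the eigenvalues (to 4 decimals) are 2 ± 2.2361i (modulus 3). The spectral radius is the largest modulus: r(A) = 3. (Cross-check: r(A) ≤ ||A||_2 ≈ 4.3196; equality holds whenever A is normal, though it can also hold for some non-normal A.)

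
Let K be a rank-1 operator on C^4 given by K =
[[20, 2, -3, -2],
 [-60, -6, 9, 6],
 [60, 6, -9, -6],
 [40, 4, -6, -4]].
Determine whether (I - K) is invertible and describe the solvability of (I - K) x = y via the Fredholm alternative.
(I - K) is singular (det(I - K) = 0, i.e. 1 ∈ sigma(K)). (I - K) x = y is solvable iff y ⊥ ker((I - K)^*) = span{(20, 2, -3, -2)}, i.e. iff 20y_1 + 2y_2 - 3y_3 - 2y_4 = 0. When solvable, the solutions are x = y + c·(1, -3, 3, 2), c arbitrary (ker(I - K) = span{(1, -3, 3, 2)}, dimension 1).

K has rank 1, so it is an outer product K = u v^T: every row of K is a multiple of one row vector. Reading off the entries, u = (1, -3, 3, 2) and v = (20, 2, -3, -2) (row i of K equals u_i·v^T). A rank-one matrix u v^T satisfies K u = u (v·u) and kills the (3)-dimensional subspace v^⊥, so its characteristic polynomial is lambda^3 (lambda - v·u) with v·u = tr K = 1. Hence the eigenvalues of I - K are 1 (multiplicity 3) and 1 - (1) = 0, so det(I - K) = 0. (Direct check: I - K =
[[-19, -2, 3, 2],
 [60, 7, -9, -6],
 [-60, -6, 10, 6],
 [-40, -4, 6, 5]]
has determinant 0.) So 1 is an eigenvalue of K and (I - K) is not invertible. The finite-dimensional Fredholm alternative says: either (I - K) is invertible, or ker(I - K) ≠ {0} and then range(I - K) = ker((I - K)^*)^⊥, with dim ker(I - K) = dim ker((I - K)^*). We are in the second case, so we need both kernels. Kernel of I - K: (I - K) u = u - u (v·u) = u - u = 0, so ker(I - K) = span{u} = span{(1, -3, 3, 2)} (it is exactly 1-dimensional because rank(I - K) = 3). Kernel of the adjoint: K is real, so (I - K)^* = I - K^T = I - v u^T, and (I - v u^T) v = v - v (u·v) = 0; hence ker((I - K)^*) = span{v} = span{(20, 2, -3, -2)}. Therefore (I - K) x = y is solvable iff <y, v> = 0, i.e. iff 20y_1 + 2y_2 - 3y_3 - 2y_4 = 0. When this holds, K y = u (v·y) = 0, so (I - K) y = y and x = y is a particular solution; the full solution set is the line x = y + c·u = y + c·(1, -3, 3, 2), c ∈ C.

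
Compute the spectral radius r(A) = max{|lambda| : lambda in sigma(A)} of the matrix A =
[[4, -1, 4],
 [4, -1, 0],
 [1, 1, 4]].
r(A) ≈ 6.2312

The eigenvalues of A are the roots of its characteristic polynomial. With M = A (coefficients from the trace, the sum of principal 2x2 minors, and det A):
  p(λ) = det(λ I - M) = λ^3 - 7λ^2 + 8λ - 20.
No integer candidate from the rational root theorem (±divisors of 20) is a root, so the roots are irrational. The cubic discriminant is Δ = -16992 < 0, so there is one real root and a complex-conjugate pair. p(6) = -8 and p(7) = 36 have opposite signs, so a root lies in (6, 7); Newton's method refines it to λ ≈ 6.2312. Dividing out (λ - (6.2312)) leaves approximately λ^2 - 0.7688λ + 3.2096. For λ^2 - 0.7688λ + 3.2096 the discriminant is -12.2475. It is negative, so the remaining roots are the complex-conjugate pair λ ≈ 0.3844 ± 1.7498i. Their product equals the constant term, so |λ|^2 ≈ 3.2096 and |λ| ≈ 1.7915.
Thus the eigenvalues (to 4 decimals) are 6.2312 (modulus 6.2312); 0.3844 ± 1.7498i (modulus 1.7915). The spectral radius is the largest modulus: r(A) ≈ 6.2312. (Cross-check: r(A) ≤ ||A||_2 ≈ 7.2811; equality holds whenever A is normal, though it can also hold for some non-normal A.)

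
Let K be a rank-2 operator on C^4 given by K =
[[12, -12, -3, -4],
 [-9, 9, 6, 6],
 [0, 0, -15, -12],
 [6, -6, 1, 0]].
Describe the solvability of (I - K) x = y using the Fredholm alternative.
(I - K) is invertible (det(I - K) = -248 ≠ 0), so for every y in C^4 the equation (I - K) x = y has a unique solution.

K has rank 2 and factors as K = U V^T = u1 v1^T + u2 v2^T with u1 = (-3, 3, -3, -1), v1 = (-3, 3, 2, 2), u2 = (1, 0, -3, 1), v2 = (3, -3, 3, 2) (multiplying out reproduces the displayed K). The nonzero eigenvalues of U V^T coincide with those of the 2 x 2 matrix G = V^T U = [[v1·u1, v1·u2], [v2·u1, v2·u2]] = [[10, -7], [-29, -4]], and by the Sylvester determinant identity det(I_4 - U V^T) = det(I_2 - V^T U) = det([[-9, 7], [29, 5]]) = (-9)(5) - (7)(29) = -248. (Direct check: I - K =
[[-11, 12, 3, 4],
 [9, -8, -6, -6],
 [0, 0, 16, 12],
 [-6, 6, -1, 1]]
has determinant -248.) The finite-dimensional Fredholm alternative says: either (I - K) is invertible, or ker(I - K) ≠ {0} and then range(I - K) = ker((I - K)^*)^⊥, with dim ker(I - K) = dim ker((I - K)^*). Since det(I - K) ≠ 0, 1 is not an eigenvalue of K and ker(I - K) = {0}, so we are in the first case: for every y there is a unique x = (I - K)^(-1) y. (Explicitly, by the Woodbury identity, (I - U V^T)^(-1) = I + U (I_2 - G)^(-1) V^T.)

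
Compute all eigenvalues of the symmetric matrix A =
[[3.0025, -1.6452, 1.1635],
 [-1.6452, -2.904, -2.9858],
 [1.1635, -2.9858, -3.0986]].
sigma(A) ≈ {-6, -1, 4}

A is real symmetric, so its spectrum consists of real eigenvalues. Expanding the characteristic polynomial of the displayed matrix gives
  det(λ I - A) = p(λ) = λ^3 + (3)λ^2 + (-22)λ + (-24).
Solving p(λ) = 0 yields eigenvalues ≈ -6, -1, 4. (A is shown rounded to 4 decimals, so these recover the underlying integer eigenvalues to within that precision.)
Verification: the trace of A = -3 equals the sum of eigenvalues -3, and det(A) ≈ 23.9992 matches the eigenvalue product 24.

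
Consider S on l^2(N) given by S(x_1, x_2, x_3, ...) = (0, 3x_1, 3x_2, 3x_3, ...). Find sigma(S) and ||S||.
sigma(S) = closed disk {z in C : |z| ≤ 3}; ||S|| = 3

Note S = 3·U where U is the unit right shift (U x)_k = x_{k-1} (with x_0 := 0); so ||S|| = 3||U|| and sigma(S) = 3·sigma(U). ||S x||^2 = sum_{k≥1} |3x_k|^2 = 9||x||^2, so ||S|| = 3 and sigma(S) ⊂ {|z| ≤ 3}. For any |lambda| < 3, the equation (S - lambda I) x = 0 forces x_1 = 0, then 3x_k = lambda x_{k+1} ⇒ x = 0, so S has no eigenvalues. But (S - lambda I) is not surjective for |lambda| < 3: solving (S - lambda I) x = e_1 would require x_n proportional to (lambda/3)^(-n), which is not in l^2. So every |lambda| < 3 lies in the residual spectrum. The boundary |lambda| = 3 is in the approximate point spectrum (the spectrum is closed). Hence sigma(S) is the closed disk of radius 3.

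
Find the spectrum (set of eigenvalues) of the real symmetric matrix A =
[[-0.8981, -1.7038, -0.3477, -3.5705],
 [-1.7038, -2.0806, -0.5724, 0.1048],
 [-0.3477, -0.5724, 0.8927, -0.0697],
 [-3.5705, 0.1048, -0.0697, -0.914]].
sigma(A) ≈ {-5, -2, 1, 3}

A is real symmetric, so its spectrum consists of real eigenvalues. Expanding the characteristic polynomial of the displayed matrix gives
  det(λ I - A) = p(λ) = λ^4 + (3)λ^3 + (-15)λ^2 + (-18.9988)λ + (29.9985).
Solving p(λ) = 0 yields eigenvalues ≈ -5, -2, 1, 3. (A is shown rounded to 4 decimals, so these recover the underlying integer eigenvalues to within that precision.)
Verification: the trace of A = -3 equals the sum of eigenvalues -3, and det(A) ≈ 29.9985 matches the eigenvalue product 30.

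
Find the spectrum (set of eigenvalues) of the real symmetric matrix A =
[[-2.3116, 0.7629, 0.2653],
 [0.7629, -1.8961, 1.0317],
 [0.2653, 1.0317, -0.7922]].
sigma(A) ≈ {-3, -2, 0}

A is real symmetric, so its spectrum consists of real eigenvalues. Expanding the characteristic polynomial of the displayed matrix gives
  det(λ I - A) = p(λ) = λ^3 + (5)λ^2 + (6)λ + (0).
Solving p(λ) = 0 yields eigenvalues ≈ -3, -2, 0. (A is shown rounded to 4 decimals, so these recover the underlying integer eigenvalues to within that precision.)
Verification: the trace of A = -5 equals the sum of eigenvalues -5, and det(A) ≈ 0.0004 matches the eigenvalue product 0.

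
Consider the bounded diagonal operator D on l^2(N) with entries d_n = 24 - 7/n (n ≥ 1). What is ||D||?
||D|| = 24

For a diagonal operator on l^2 with entries d_n, ||D|| = sup_n |d_n|. Here d_1 = 17, d_2 = 41/2, ..., and d_n = 24 - 7/n increases monotonically toward 24. All terms lie in [17, 24), so |d_n| = d_n and the supremum is the limit 24, which is not attained by any individual d_n. Hence ||D|| = 24.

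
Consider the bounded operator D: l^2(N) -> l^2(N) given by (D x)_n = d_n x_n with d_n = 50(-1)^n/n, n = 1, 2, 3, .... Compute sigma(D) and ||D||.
sigma(D) = {50(-1)^n/n : n ≥ 1} ∪ {0}; ||D|| = 50

A bounded diagonal operator on l^2 with diagonal entries d_n has spectrum equal to the closure of {d_n : n ≥ 1}: every d_n is an eigenvalue (with eigenvector e_n), so {d_n} ⊂ sigma(D); the spectrum is closed, so its closure is too; and for lambda not in the closure, (D - lambda I) has bounded inverse (the diagonal entries 1/(d_n - lambda) are bounded). For our sequence d_n = 50(-1)^n/n, n = 1, 2, 3, ...:
  - {d_n} = {50(-1)^n/n : n ≥ 1}; the only limit point is 0
  - closure = {50(-1)^n/n : n ≥ 1} ∪ {0}
For the norm: a diagonal operator has ||D|| = sup_n |d_n|. Here |d_n| = 50/n is decreasing, so sup_n |d_n| = |d_1| = 50. So ||D|| = 50.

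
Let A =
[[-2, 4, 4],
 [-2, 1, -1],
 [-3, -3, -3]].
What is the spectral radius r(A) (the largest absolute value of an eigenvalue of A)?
r(A) ≈ 5.0598

The eigenvalues of A are the roots of its characteristic polynomial. With M = A (coefficients from the trace, the sum of principal 2x2 minors, and det A):
  p(λ) = det(λ I - M) = λ^3 + 4λ^2 + 18λ - 36.
No integer candidate from the rational root theorem (±divisors of 36) is a root, so the roots are irrational. The cubic discriminant is Δ = -90576 < 0, so there is one real root and a complex-conjugate pair. p(1) = -13 and p(2) = 24 have opposite signs, so a root lies in (1, 2); Newton's method refines it to λ ≈ 1.4061. Dividing out (λ - (1.4061)) leaves approximately λ^2 + 5.4061λ + 25.6018. For λ^2 + 5.4061λ + 25.6018 the discriminant is -73.1809. It is negative, so the remaining roots are the complex-conjugate pair λ ≈ -2.7031 ± 4.2773i. Their product equals the constant term, so |λ|^2 ≈ 25.6018 and |λ| ≈ 5.0598.
Thus the eigenvalues (to 4 decimals) are 1.4061 (modulus 1.4061); -2.7031 ± 4.2773i (modulus 5.0598). The spectral radius is the largest modulus: r(A) ≈ 5.0598. (Cross-check: r(A) ≤ ||A||_2 ≈ 7.0754; equality holds whenever A is normal, though it can also hold for some non-normal A.)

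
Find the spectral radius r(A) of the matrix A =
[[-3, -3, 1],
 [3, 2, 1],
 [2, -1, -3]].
r(A) ≈ 4.2193

The eigenvalues of A are the roots of its characteristic polynomial. With M = A (coefficients from the trace, the sum of principal 2x2 minors, and det A):
  p(λ) = det(λ I - M) = λ^3 + 4λ^2 + 5λ + 25.
No integer candidate from the rational root theorem (±divisors of 25) is a root, so the roots are irrational. The cubic discriminant is Δ = -14375 < 0, so there is one real root and a complex-conjugate pair. p(-5) = -25 and p(-4) = 5 have opposite signs, so a root lies in (-5, -4); Newton's method refines it to λ ≈ -4.2193. Dividing out (λ - (-4.2193)) leaves approximately λ^2 - 0.2193λ + 5.9252. For λ^2 - 0.2193λ + 5.9252 the discriminant is -23.6527. It is negative, so the remaining roots are the complex-conjugate pair λ ≈ 0.1096 ± 2.4317i. Their product equals the constant term, so |λ|^2 ≈ 5.9252 and |λ| ≈ 2.4342.
Thus the eigenvalues (to 4 decimals) are -4.2193 (modulus 4.2193); 0.1096 ± 2.4317i (modulus 2.4342). The spectral radius is the largest modulus: r(A) ≈ 4.2193. (Cross-check: r(A) ≤ ||A||_2 ≈ 5.6792; equality holds whenever A is normal, though it can also hold for some non-normal A.)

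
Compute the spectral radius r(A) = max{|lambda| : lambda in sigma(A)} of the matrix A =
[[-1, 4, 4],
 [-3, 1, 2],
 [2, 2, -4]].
r(A) ≈ 5.8232

The eigenvalues of A are the roots of its characteristic polynomial. With M = A (coefficients from the trace, the sum of principal 2x2 minors, and det A):
  p(λ) = det(λ I - M) = λ^3 + 4λ^2 - λ + 56.
No integer candidate from the rational root theorem (±divisors of 56) is a root, so the roots are irrational. The cubic discriminant is Δ = -103020 < 0, so there is one real root and a complex-conjugate pair. p(-6) = -10 and p(-5) = 36 have opposite signs, so a root lies in (-6, -5); Newton's method refines it to λ ≈ -5.8232. Dividing out (λ - (-5.8232)) leaves approximately λ^2 - 1.8232λ + 9.6167. For λ^2 - 1.8232λ + 9.6167 the discriminant is -35.1429. It is negative, so the remaining roots are the complex-conjugate pair λ ≈ 0.9116 ± 2.9641i. Their product equals the constant term, so |λ|^2 ≈ 9.6167 and |λ| ≈ 3.1011.
Thus the eigenvalues (to 4 decimals) are -5.8232 (modulus 5.8232); 0.9116 ± 2.9641i (modulus 3.1011). The spectral radius is the largest modulus: r(A) ≈ 5.8232. (Cross-check: r(A) ≤ ||A||_2 ≈ 7.0515; equality holds whenever A is normal, though it can also hold for some non-normal A.)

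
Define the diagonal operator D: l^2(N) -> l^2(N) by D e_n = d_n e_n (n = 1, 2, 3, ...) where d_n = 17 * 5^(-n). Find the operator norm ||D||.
||D|| = 17/5 (attained at n = 1)

For D diagonal, ||D|| = sup_n |d_n|. The sequence d_n = 17 * 5^(-n) is positive and strictly decreasing (ratio 5^(-1) < 1), so the supremum is d_1 = 17/5. Hence ||D|| = 17/5.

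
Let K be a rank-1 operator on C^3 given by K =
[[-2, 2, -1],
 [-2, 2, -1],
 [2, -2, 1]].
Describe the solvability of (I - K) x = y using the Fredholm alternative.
(I - K) is singular (det(I - K) = 0, i.e. 1 ∈ sigma(K)). (I - K) x = y is solvable iff y ⊥ ker((I - K)^*) = span{(-2, 2, -1)}, i.e. iff -2y_1 + 2y_2 - y_3 = 0. When solvable, the solutions are x = y + c·(1, 1, -1), c arbitrary (ker(I - K) = span{(1, 1, -1)}, dimension 1).

K has rank 1, so it is an outer product K = u v^T: every row of K is a multiple of one row vector. Reading off the entries, u = (1, 1, -1) and v = (-2, 2, -1) (row i of K equals u_i·v^T). A rank-one matrix u v^T satisfies K u = u (v·u) and kills the (2)-dimensional subspace v^⊥, so its characteristic polynomial is lambda^2 (lambda - v·u) with v·u = tr K = 1. Hence the eigenvalues of I - K are 1 (multiplicity 2) and 1 - (1) = 0, so det(I - K) = 0. (Direct check: I - K =
[[3, -2, 1],
 [2, -1, 1],
 [-2, 2, 0]]
has determinant 0.) So 1 is an eigenvalue of K and (I - K) is not invertible. The finite-dimensional Fredholm alternative says: either (I - K) is invertible, or ker(I - K) ≠ {0} and then range(I - K) = ker((I - K)^*)^⊥, with dim ker(I - K) = dim ker((I - K)^*). We are in the second case, so we need both kernels. Kernel of I - K: (I - K) u = u - u (v·u) = u - u = 0, so ker(I - K) = span{u} = span{(1, 1, -1)} (it is exactly 1-dimensional because rank(I - K) = 2). Kernel of the adjoint: K is real, so (I - K)^* = I - K^T = I - v u^T, and (I - v u^T) v = v - v (u·v) = 0; hence ker((I - K)^*) = span{v} = span{(-2, 2, -1)}. Therefore (I - K) x = y is solvable iff <y, v> = 0, i.e. iff -2y_1 + 2y_2 - y_3 = 0. When this holds, K y = u (v·y) = 0, so (I - K) y = y and x = y is a particular solution; the full solution set is the line x = y + c·u = y + c·(1, 1, -1), c ∈ C.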